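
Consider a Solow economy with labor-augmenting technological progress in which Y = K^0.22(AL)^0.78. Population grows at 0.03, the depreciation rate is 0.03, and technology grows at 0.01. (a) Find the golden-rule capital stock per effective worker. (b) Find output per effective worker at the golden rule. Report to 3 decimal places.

Break-even investment rate: n + g + δ = 0.03 + 0.01 + 0.03 = 0.07.
Golden rule sets MPK = n+g+δ: 0.22·k^(0.22−1) = 0.07, so k_gold = (0.22/0.07)^(1/0.78) ≈ 4.3411.
y_gold = 4.3411^0.22 ≈ 1.3812.

(a) k_gold ≈ 4.341; (b) y_gold ≈ 1.381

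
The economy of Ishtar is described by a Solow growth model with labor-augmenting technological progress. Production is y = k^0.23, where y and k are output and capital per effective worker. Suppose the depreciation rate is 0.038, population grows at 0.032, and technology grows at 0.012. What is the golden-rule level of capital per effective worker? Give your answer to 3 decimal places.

k_gold ≈ 3.817

Break-even investment rate: n + g + δ = 0.032 + 0.012 + 0.038 = 0.082.
At the golden rule the marginal product of capital equals n+g+δ: 0.23·k^(0.23−1) = 0.082. Solving, k_gold = (0.23/0.082)^(1/0.77) ≈ 3.8169.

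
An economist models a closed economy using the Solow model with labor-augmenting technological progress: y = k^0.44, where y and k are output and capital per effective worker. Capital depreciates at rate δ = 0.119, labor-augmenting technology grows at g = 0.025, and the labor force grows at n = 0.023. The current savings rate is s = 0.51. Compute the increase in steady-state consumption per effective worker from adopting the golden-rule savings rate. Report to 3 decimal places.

The effective depreciation rate is n + g + δ = 0.023 + 0.025 + 0.119 = 0.167.
Current steady state (s = 0.51): k* = (0.51/0.167)^(1/0.56) ≈ 7.3419, y* = 7.3419^0.44 ≈ 2.4041, c* = (1−0.51)·2.4041 ≈ 1.1780.
Maximizing c = f(k) − (n+g+δ)·k gives f'(k) = n+g+δ, i.e. 0.44·k^(0.44−1) = 0.167, so k_gold = (0.44/0.167)^(1/0.56) ≈ 5.6405.
y_gold = 5.6405^0.44 ≈ 2.1408, c_gold = y_gold − 0.167·k_gold ≈ 1.1989.
Gain: Δc = 1.1989 − 1.1780 ≈ 0.0208.

Δc ≈ 0.021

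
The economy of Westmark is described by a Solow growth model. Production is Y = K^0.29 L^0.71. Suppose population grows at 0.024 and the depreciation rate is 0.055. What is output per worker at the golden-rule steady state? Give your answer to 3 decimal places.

y_gold ≈ 1.701

n + δ = 0.024 + 0.055 = 0.079.
At the golden rule the marginal product of capital equals n+δ: 0.29·k^(0.29−1) = 0.079. Solving, k_gold = (0.29/0.079)^(1/0.71) ≈ 6.2438.
Output: y_gold = k_gold^0.29 = 6.2438^0.29 ≈ 1.7009.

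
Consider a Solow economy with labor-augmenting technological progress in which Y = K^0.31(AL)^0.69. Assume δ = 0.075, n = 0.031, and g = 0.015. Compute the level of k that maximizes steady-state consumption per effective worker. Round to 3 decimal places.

k_gold ≈ 3.910

The effective depreciation rate is n + g + δ = 0.031 + 0.015 + 0.075 = 0.121.
Maximizing c = f(k) − (n+g+δ)·k gives f'(k) = n+g+δ, i.e. 0.31·k^(0.31−1) = 0.121, so k_gold = (0.31/0.121)^(1/0.69) ≈ 3.9097.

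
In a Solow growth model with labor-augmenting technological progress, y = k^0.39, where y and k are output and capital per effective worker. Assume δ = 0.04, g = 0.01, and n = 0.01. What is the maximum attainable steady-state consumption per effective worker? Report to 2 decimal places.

c_gold ≈ 2.02

Capital per effective worker breaks even when investment replaces (n + g + δ)·k; here n + g + δ = 0.06.
At the golden rule the marginal product of capital equals n+g+δ: 0.39·k^(0.39−1) = 0.06. Solving, k_gold = (0.39/0.06)^(1/0.61) ≈ 21.5102.
y_gold = 21.5102^0.39 ≈ 3.3093.
c_gold = y_gold − (n+g+δ)·k_gold = 3.3093 − 0.06·21.5102 ≈ 2.0187.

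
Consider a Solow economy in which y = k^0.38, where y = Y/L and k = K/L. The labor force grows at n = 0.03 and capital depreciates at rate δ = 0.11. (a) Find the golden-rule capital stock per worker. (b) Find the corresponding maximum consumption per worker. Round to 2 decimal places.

Capital per worker breaks even when investment replaces (n + δ)·k; here n + δ = 0.14.
Setting f'(k) = n+δ gives 0.38·k^(0.38−1) = 0.14, hence k_gold = (0.38/0.14)^(1/0.62) ≈ 5.0055.
y_gold = 5.0055^0.38 ≈ 1.8441; c_gold = y_gold − 0.14·k_gold ≈ 1.1434.

(a) k_gold ≈ 5.01; (b) c_gold ≈ 1.14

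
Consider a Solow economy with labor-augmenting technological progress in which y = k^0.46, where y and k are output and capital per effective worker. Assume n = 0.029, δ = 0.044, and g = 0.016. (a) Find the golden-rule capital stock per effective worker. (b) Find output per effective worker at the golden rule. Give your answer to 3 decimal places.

Capital per effective worker breaks even when investment replaces (n + g + δ)·k; here n + g + δ = 0.089.
Maximizing c = f(k) − (n+g+δ)·k gives f'(k) = n+g+δ, i.e. 0.46·k^(0.46−1) = 0.089, so k_gold = (0.46/0.089)^(1/0.54) ≈ 20.9436.
y_gold = 20.9436^0.46 ≈ 4.0521.

(a) k_gold ≈ 20.944; (b) y_gold ≈ 4.052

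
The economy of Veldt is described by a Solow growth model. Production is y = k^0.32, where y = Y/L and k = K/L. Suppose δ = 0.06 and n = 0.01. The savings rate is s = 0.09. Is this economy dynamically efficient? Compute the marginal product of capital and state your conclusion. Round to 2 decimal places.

n + δ = 0.01 + 0.06 = 0.07.
Steady-state k*: s·k^0.32 = 0.07·k gives k* = (0.09/0.07)^(1/0.68) ≈ 1.4471.
MPK = 0.32·1.4471^(-0.68) ≈ 0.2489.
MPK > n+δ = 0.07, so the economy is dynamically efficient (under-saving).

dynamically efficient; MPK ≈ 0.25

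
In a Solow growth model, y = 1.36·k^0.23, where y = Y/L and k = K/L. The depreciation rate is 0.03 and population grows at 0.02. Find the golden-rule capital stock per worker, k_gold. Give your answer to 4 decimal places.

Capital per worker breaks even when investment replaces (n + δ)·k; here n + δ = 0.05.
At the golden rule the marginal product of capital equals n+δ: 0.23·1.36·k^(0.23−1) = 0.05. Solving, k_gold = (0.23·1.36/0.05)^(1/0.77) ≈ 10.8181.

k_gold ≈ 10.8181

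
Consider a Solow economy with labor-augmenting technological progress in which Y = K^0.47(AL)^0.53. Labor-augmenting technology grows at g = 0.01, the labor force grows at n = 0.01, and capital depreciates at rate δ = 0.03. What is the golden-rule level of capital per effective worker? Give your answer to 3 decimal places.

k_gold ≈ 68.563

Capital per effective worker breaks even when investment replaces (n + g + δ)·k; here n + g + δ = 0.05.
Maximizing c = f(k) − (n+g+δ)·k gives f'(k) = n+g+δ, i.e. 0.47·k^(0.47−1) = 0.05, so k_gold = (0.47/0.05)^(1/0.53) ≈ 68.5631.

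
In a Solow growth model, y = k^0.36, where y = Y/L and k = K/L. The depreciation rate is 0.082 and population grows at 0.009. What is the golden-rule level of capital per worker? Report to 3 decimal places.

k_gold ≈ 8.575

n + δ = 0.009 + 0.082 = 0.091.
Golden rule sets MPK = n+δ: 0.36·k^(0.36−1) = 0.091, so k_gold = (0.36/0.091)^(1/0.64) ≈ 8.5747.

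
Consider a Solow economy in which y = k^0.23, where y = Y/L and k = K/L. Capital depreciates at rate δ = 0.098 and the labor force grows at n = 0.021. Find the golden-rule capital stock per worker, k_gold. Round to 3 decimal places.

n + δ = 0.021 + 0.098 = 0.119.
Maximizing c = f(k) − (n+δ)·k gives f'(k) = n+δ, i.e. 0.23·k^(0.23−1) = 0.119, so k_gold = (0.23/0.119)^(1/0.77) ≈ 2.3532.

k_gold ≈ 2.353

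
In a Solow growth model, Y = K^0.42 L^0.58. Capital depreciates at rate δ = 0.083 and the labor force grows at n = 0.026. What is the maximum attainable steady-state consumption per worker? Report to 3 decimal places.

Capital per worker breaks even when investment replaces (n + δ)·k; here n + δ = 0.109.
Maximizing c = f(k) − (n+δ)·k gives f'(k) = n+δ, i.e. 0.42·k^(0.42−1) = 0.109, so k_gold = (0.42/0.109)^(1/0.58) ≈ 10.2339.
y_gold = 10.2339^0.42 ≈ 2.6559.
c_gold = y_gold − (n+δ)·k_gold = 2.6559 − 0.109·10.2339 ≈ 1.5404.

c_gold ≈ 1.540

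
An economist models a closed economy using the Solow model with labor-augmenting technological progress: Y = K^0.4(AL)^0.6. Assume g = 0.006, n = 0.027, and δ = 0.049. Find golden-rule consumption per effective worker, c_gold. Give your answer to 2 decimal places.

The effective depreciation rate is n + g + δ = 0.027 + 0.006 + 0.049 = 0.082.
Golden rule sets MPK = n+g+δ: 0.4·k^(0.4−1) = 0.082, so k_gold = (0.4/0.082)^(1/0.6) ≈ 14.0306.
y_gold = 14.0306^0.4 ≈ 2.8763.
c_gold = y_gold − (n+g+δ)·k_gold = 2.8763 − 0.082·14.0306 ≈ 1.7258.

c_gold ≈ 1.73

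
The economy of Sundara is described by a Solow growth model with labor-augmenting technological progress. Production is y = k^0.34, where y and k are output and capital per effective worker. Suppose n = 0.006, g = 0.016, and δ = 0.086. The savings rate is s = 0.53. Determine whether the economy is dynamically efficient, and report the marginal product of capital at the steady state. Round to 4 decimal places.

dynamically inefficient; MPK ≈ 0.0693

Break-even investment rate: n + g + δ = 0.006 + 0.016 + 0.086 = 0.108.
Steady-state k*: s·k^0.34 = 0.108·k gives k* = (0.53/0.108)^(1/0.66) ≈ 11.1364.
MPK = 0.34·11.1364^(-0.66) ≈ 0.0693.
MPK < n+g+δ = 0.108, so the economy is dynamically inefficient (over-saving).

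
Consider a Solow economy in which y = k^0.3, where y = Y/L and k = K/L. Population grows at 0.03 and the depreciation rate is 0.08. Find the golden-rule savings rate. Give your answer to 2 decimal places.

n + δ = 0.03 + 0.08 = 0.11.
At the golden rule MPK = n+δ, and in any Cobb-Douglas steady state s = (n+δ)·k/y = MPK·k/y = capital's share 0.3.

s_gold = 0.30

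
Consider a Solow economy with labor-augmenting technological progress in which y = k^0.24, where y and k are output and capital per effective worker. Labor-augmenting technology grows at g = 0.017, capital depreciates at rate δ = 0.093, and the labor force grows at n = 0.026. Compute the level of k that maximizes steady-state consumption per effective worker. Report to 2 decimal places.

k_gold ≈ 2.11

Break-even investment rate: n + g + δ = 0.026 + 0.017 + 0.093 = 0.136.
Golden rule sets MPK = n+g+δ: 0.24·k^(0.24−1) = 0.136, so k_gold = (0.24/0.136)^(1/0.76) ≈ 2.1114.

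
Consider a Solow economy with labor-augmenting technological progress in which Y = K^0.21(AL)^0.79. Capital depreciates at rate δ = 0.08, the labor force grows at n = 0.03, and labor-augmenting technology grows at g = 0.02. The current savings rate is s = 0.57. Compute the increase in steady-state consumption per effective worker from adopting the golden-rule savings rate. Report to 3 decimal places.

Capital per effective worker breaks even when investment replaces (n + g + δ)·k; here n + g + δ = 0.13.
Current steady state (s = 0.57): k* = (0.57/0.13)^(1/0.79) ≈ 6.4949, y* = 6.4949^0.21 ≈ 1.4813, c* = (1−0.57)·1.4813 ≈ 0.6370.
Golden rule sets MPK = n+g+δ: 0.21·k^(0.21−1) = 0.13, so k_gold = (0.21/0.13)^(1/0.79) ≈ 1.8350.
y_gold = 1.8350^0.21 ≈ 1.1360, c_gold = y_gold − 0.13·k_gold ≈ 0.8974.
Gain: Δc = 0.8974 − 0.6370 ≈ 0.2605.

Δc ≈ 0.260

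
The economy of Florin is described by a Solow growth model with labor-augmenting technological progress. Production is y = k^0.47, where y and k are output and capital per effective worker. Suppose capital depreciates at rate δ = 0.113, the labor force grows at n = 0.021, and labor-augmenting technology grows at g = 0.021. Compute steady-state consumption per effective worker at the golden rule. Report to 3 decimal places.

Capital per effective worker breaks even when investment replaces (n + g + δ)·k; here n + g + δ = 0.155.
Setting f'(k) = n+g+δ gives 0.47·k^(0.47−1) = 0.155, hence k_gold = (0.47/0.155)^(1/0.53) ≈ 8.1095.
y_gold = 8.1095^0.47 ≈ 2.6744.
c_gold = y_gold − (n+g+δ)·k_gold = 2.6744 − 0.155·8.1095 ≈ 1.4174.

c_gold ≈ 1.417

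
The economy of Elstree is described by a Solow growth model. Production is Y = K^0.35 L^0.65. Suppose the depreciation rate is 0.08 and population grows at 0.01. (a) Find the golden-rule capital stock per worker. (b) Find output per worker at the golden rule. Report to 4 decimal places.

(a) k_gold ≈ 8.0802; (b) y_gold ≈ 2.0778

The effective depreciation rate is n + δ = 0.01 + 0.08 = 0.09.
Setting f'(k) = n+δ gives 0.35·k^(0.35−1) = 0.09, hence k_gold = (0.35/0.09)^(1/0.65) ≈ 8.0802.
y_gold = 8.0802^0.35 ≈ 2.0778.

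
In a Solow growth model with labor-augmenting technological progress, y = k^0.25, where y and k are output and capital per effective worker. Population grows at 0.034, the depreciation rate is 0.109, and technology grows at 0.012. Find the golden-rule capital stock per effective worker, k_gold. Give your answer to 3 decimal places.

Break-even investment rate: n + g + δ = 0.034 + 0.012 + 0.109 = 0.155.
Maximizing c = f(k) − (n+g+δ)·k gives f'(k) = n+g+δ, i.e. 0.25·k^(0.25−1) = 0.155, so k_gold = (0.25/0.155)^(1/0.75) ≈ 1.8915.

k_gold ≈ 1.892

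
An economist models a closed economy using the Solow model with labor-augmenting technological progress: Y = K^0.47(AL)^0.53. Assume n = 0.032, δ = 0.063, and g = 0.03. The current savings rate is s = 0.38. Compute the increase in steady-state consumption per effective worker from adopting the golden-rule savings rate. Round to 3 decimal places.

Δc ≈ 0.053

Capital per effective worker breaks even when investment replaces (n + g + δ)·k; here n + g + δ = 0.125.
Current steady state (s = 0.38): k* = (0.38/0.125)^(1/0.53) ≈ 8.1486, y* = 8.1486^0.47 ≈ 2.6805, c* = (1−0.38)·2.6805 ≈ 1.6619.
Golden rule sets MPK = n+g+δ: 0.47·k^(0.47−1) = 0.125, so k_gold = (0.47/0.125)^(1/0.53) ≈ 12.1691.
y_gold = 12.1691^0.47 ≈ 3.2365, c_gold = y_gold − 0.125·k_gold ≈ 1.7153.
Gain: Δc = 1.7153 − 1.6619 ≈ 0.0534.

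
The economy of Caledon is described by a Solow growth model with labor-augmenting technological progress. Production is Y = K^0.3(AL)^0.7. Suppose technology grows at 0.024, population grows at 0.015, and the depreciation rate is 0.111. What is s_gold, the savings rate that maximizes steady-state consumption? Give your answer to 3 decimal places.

s_gold = 0.300

Capital per effective worker breaks even when investment replaces (n + g + δ)·k; here n + g + δ = 0.15.
At the golden rule MPK = n+g+δ, and in any Cobb-Douglas steady state s = (n+g+δ)·k/y = MPK·k/y = capital's share 0.3.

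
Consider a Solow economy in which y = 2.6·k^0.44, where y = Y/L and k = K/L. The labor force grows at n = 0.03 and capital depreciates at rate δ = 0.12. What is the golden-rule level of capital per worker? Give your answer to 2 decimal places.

k_gold ≈ 37.64

The effective depreciation rate is n + δ = 0.03 + 0.12 = 0.15.
At the golden rule the marginal product of capital equals n+δ: 0.44·2.6·k^(0.44−1) = 0.15. Solving, k_gold = (0.44·2.6/0.15)^(1/0.56) ≈ 37.6355.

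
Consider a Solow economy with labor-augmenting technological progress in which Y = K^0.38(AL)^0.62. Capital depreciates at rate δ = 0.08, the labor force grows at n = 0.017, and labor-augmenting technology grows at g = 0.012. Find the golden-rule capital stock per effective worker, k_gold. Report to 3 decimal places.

Break-even investment rate: n + g + δ = 0.017 + 0.012 + 0.08 = 0.109.
At the golden rule the marginal product of capital equals n+g+δ: 0.38·k^(0.38−1) = 0.109. Solving, k_gold = (0.38/0.109)^(1/0.62) ≈ 7.4950.

k_gold ≈ 7.495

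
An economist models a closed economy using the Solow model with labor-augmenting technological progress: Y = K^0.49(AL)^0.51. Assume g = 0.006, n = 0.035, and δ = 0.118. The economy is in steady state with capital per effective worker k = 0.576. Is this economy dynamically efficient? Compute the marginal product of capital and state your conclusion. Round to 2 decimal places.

dynamically efficient; MPK ≈ 0.65

n + g + δ = 0.035 + 0.006 + 0.118 = 0.159.
MPK = 0.49·k^(0.49−1) = 0.49·0.576^(-0.51) ≈ 0.6492.
MPK > 0.159, so the economy is dynamically efficient (under-saving).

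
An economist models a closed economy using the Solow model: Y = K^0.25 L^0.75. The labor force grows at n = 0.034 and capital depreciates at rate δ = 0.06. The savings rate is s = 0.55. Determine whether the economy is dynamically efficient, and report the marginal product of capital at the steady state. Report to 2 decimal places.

dynamically inefficient; MPK ≈ 0.04

Capital per worker breaks even when investment replaces (n + δ)·k; here n + δ = 0.094.
Steady-state k*: s·k^0.25 = 0.094·k gives k* = (0.55/0.094)^(1/0.75) ≈ 10.5434.
MPK = 0.25·10.5434^(-0.75) ≈ 0.0427.
MPK < n+δ = 0.094, so the economy is dynamically inefficient (over-saving).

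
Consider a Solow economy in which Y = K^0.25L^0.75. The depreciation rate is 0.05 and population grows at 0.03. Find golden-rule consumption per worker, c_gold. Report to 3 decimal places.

c_gold ≈ 1.097

Capital per worker breaks even when investment replaces (n + δ)·k; here n + δ = 0.08.
Golden rule sets MPK = n+δ: 0.25·k^(0.25−1) = 0.08, so k_gold = (0.25/0.08)^(1/0.75) ≈ 4.5688.
y_gold = 4.5688^0.25 ≈ 1.4620.
c_gold = y_gold − (n+δ)·k_gold = 1.4620 − 0.08·4.5688 ≈ 1.0965.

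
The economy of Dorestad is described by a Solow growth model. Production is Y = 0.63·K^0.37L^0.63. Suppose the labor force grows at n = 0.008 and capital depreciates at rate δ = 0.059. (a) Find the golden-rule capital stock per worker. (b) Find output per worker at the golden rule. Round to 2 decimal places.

(a) k_gold ≈ 7.24; (b) y_gold ≈ 1.31

The effective depreciation rate is n + δ = 0.008 + 0.059 = 0.067.
At the golden rule the marginal product of capital equals n+δ: 0.37·0.63·k^(0.37−1) = 0.067. Solving, k_gold = (0.37·0.63/0.067)^(1/0.63) ≈ 7.2356.
y_gold = 0.63·7.2356^0.37 ≈ 1.3102.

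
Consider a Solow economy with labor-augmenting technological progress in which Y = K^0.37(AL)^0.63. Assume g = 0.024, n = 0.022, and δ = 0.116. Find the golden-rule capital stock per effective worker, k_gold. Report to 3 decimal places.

Capital per effective worker breaks even when investment replaces (n + g + δ)·k; here n + g + δ = 0.162.
Maximizing c = f(k) − (n+g+δ)·k gives f'(k) = n+g+δ, i.e. 0.37·k^(0.37−1) = 0.162, so k_gold = (0.37/0.162)^(1/0.63) ≈ 3.7097.

k_gold ≈ 3.710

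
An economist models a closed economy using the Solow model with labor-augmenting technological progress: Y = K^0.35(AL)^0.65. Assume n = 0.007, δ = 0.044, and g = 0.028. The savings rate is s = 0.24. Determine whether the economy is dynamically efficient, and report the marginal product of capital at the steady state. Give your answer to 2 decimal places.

dynamically efficient; MPK ≈ 0.12

n + g + δ = 0.007 + 0.028 + 0.044 = 0.079.
Steady-state k*: s·k^0.35 = 0.079·k gives k* = (0.24/0.079)^(1/0.65) ≈ 5.5263.
MPK = 0.35·5.5263^(-0.65) ≈ 0.1152.
MPK > n+g+δ = 0.079, so the economy is dynamically efficient (under-saving).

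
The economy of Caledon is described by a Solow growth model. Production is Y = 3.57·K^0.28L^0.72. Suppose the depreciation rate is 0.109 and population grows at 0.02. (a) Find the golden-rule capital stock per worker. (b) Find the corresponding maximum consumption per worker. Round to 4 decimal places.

The effective depreciation rate is n + δ = 0.02 + 0.109 = 0.129.
Golden rule sets MPK = n+δ: 0.28·3.57·k^(0.28−1) = 0.129, so k_gold = (0.28·3.57/0.129)^(1/0.72) ≈ 17.1811.
y_gold = 3.57·17.1811^0.28 ≈ 7.9156; c_gold = y_gold − 0.129·k_gold ≈ 5.6992.

(a) k_gold ≈ 17.1811; (b) c_gold ≈ 5.6992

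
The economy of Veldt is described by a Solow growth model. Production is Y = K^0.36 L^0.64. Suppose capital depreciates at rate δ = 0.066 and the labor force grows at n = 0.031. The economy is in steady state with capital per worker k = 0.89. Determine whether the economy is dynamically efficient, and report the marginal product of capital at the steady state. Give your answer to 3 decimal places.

dynamically efficient; MPK ≈ 0.388

Break-even investment rate: n + δ = 0.031 + 0.066 = 0.097.
MPK = 0.36·k^(0.36−1) = 0.36·0.89^(-0.64) ≈ 0.3879.
MPK > 0.097, so the economy is dynamically efficient (under-saving).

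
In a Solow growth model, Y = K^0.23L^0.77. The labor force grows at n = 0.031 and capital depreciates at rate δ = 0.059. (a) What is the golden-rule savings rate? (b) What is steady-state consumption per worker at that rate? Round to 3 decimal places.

(a) s_gold = 0.230; (b) c_gold ≈ 1.019

The effective depreciation rate is n + δ = 0.031 + 0.059 = 0.09.
For Cobb-Douglas, s_gold equals capital's share: s_gold = 0.23.
Maximizing c = f(k) − (n+δ)·k gives f'(k) = n+δ, i.e. 0.23·k^(0.23−1) = 0.09, so k_gold = (0.23/0.09)^(1/0.77) ≈ 3.3822.
y_gold = 3.3822^0.23 ≈ 1.3235; c_gold = (1−0.23)·y_gold ≈ 1.0191.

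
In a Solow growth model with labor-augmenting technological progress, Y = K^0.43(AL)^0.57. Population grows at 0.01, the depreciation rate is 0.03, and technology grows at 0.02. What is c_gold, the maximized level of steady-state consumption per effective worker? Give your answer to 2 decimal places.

c_gold ≈ 2.52

Break-even investment rate: n + g + δ = 0.01 + 0.02 + 0.03 = 0.06.
Maximizing c = f(k) − (n+g+δ)·k gives f'(k) = n+g+δ, i.e. 0.43·k^(0.43−1) = 0.06, so k_gold = (0.43/0.06)^(1/0.57) ≈ 31.6633.
y_gold = 31.6633^0.43 ≈ 4.4181.
c_gold = y_gold − (n+g+δ)·k_gold = 4.4181 − 0.06·31.6633 ≈ 2.5183.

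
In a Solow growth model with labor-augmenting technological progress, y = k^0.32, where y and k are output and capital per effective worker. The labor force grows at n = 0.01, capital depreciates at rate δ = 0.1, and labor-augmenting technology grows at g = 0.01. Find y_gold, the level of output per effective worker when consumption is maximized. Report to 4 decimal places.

y_gold ≈ 1.5866

The effective depreciation rate is n + g + δ = 0.01 + 0.01 + 0.1 = 0.12.
Golden rule sets MPK = n+g+δ: 0.32·k^(0.32−1) = 0.12, so k_gold = (0.32/0.12)^(1/0.68) ≈ 4.2308.
Output: y_gold = k_gold^0.32 = 4.2308^0.32 ≈ 1.5866.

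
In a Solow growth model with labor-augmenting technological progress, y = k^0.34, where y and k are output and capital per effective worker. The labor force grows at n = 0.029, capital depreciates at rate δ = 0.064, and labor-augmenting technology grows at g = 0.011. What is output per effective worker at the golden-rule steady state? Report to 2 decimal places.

y_gold ≈ 1.84

n + g + δ = 0.029 + 0.011 + 0.064 = 0.104.
Setting f'(k) = n+g+δ gives 0.34·k^(0.34−1) = 0.104, hence k_gold = (0.34/0.104)^(1/0.66) ≈ 6.0181.
Output: y_gold = k_gold^0.34 = 6.0181^0.34 ≈ 1.8408.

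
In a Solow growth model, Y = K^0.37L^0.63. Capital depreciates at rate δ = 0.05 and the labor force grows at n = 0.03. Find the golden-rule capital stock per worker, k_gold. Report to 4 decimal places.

k_gold ≈ 11.3693

Capital per worker breaks even when investment replaces (n + δ)·k; here n + δ = 0.08.
At the golden rule the marginal product of capital equals n+δ: 0.37·k^(0.37−1) = 0.08. Solving, k_gold = (0.37/0.08)^(1/0.63) ≈ 11.3693.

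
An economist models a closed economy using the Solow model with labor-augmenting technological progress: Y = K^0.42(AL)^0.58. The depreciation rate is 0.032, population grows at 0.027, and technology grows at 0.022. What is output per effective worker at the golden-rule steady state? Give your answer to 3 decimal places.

y_gold ≈ 3.293

Break-even investment rate: n + g + δ = 0.027 + 0.022 + 0.032 = 0.081.
At the golden rule the marginal product of capital equals n+g+δ: 0.42·k^(0.42−1) = 0.081. Solving, k_gold = (0.42/0.081)^(1/0.58) ≈ 17.0747.
Output: y_gold = k_gold^0.42 = 17.0747^0.42 ≈ 3.2930.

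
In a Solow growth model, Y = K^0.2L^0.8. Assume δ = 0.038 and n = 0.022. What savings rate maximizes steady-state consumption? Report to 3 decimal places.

s_gold = 0.200

Capital per worker breaks even when investment replaces (n + δ)·k; here n + δ = 0.06.
At the golden rule MPK = n+δ, and in any Cobb-Douglas steady state s = (n+δ)·k/y = MPK·k/y = capital's share 0.2.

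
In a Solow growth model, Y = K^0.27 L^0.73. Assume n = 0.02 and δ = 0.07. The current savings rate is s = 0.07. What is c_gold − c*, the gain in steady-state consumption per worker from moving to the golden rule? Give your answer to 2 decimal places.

n + δ = 0.02 + 0.07 = 0.09.
Current steady state (s = 0.07): k* = (0.07/0.09)^(1/0.73) ≈ 0.7087, y* = 0.7087^0.27 ≈ 0.9112, c* = (1−0.07)·0.9112 ≈ 0.8475.
Setting f'(k) = n+δ gives 0.27·k^(0.27−1) = 0.09, hence k_gold = (0.27/0.09)^(1/0.73) ≈ 4.5039.
y_gold = 4.5039^0.27 ≈ 1.5013, c_gold = y_gold − 0.09·k_gold ≈ 1.0960.
Gain: Δc = 1.0960 − 0.8475 ≈ 0.2485.

Δc ≈ 0.25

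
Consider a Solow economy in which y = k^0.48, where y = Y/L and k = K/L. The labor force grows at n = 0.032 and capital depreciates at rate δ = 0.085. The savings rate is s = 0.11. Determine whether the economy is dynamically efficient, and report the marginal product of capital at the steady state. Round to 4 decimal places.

dynamically efficient; MPK ≈ 0.5105

Break-even investment rate: n + δ = 0.032 + 0.085 = 0.117.
Steady-state k*: s·k^0.48 = 0.117·k gives k* = (0.11/0.117)^(1/0.52) ≈ 0.8881.
MPK = 0.48·0.8881^(-0.52) ≈ 0.5105.
MPK > n+δ = 0.117, so the economy is dynamically efficient (under-saving).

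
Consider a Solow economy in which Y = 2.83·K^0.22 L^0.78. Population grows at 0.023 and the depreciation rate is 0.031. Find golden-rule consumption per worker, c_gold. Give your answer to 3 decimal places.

c_gold ≈ 4.399

Capital per worker breaks even when investment replaces (n + δ)·k; here n + δ = 0.054.
Golden rule sets MPK = n+δ: 0.22·2.83·k^(0.22−1) = 0.054, so k_gold = (0.22·2.83/0.054)^(1/0.78) ≈ 22.9774.
y_gold = 2.83·22.9774^0.22 ≈ 5.6399.
c_gold = y_gold − (n+δ)·k_gold = 5.6399 − 0.054·22.9774 ≈ 4.3991.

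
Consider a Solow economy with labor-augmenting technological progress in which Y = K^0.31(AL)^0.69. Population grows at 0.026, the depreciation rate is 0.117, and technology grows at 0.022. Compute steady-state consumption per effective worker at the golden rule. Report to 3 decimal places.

Break-even investment rate: n + g + δ = 0.026 + 0.022 + 0.117 = 0.165.
Setting f'(k) = n+g+δ gives 0.31·k^(0.31−1) = 0.165, hence k_gold = (0.31/0.165)^(1/0.69) ≈ 2.4942.
y_gold = 2.4942^0.31 ≈ 1.3275.
c_gold = y_gold − (n+g+δ)·k_gold = 1.3275 − 0.165·2.4942 ≈ 0.9160.

c_gold ≈ 0.916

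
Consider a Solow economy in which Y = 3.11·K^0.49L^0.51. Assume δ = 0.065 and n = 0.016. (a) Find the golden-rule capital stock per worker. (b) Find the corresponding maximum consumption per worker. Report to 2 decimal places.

(a) k_gold ≈ 315.47; (b) c_gold ≈ 26.60

Capital per worker breaks even when investment replaces (n + δ)·k; here n + δ = 0.081.
Maximizing c = f(k) − (n+δ)·k gives f'(k) = n+δ, i.e. 0.49·3.11·k^(0.49−1) = 0.081, so k_gold = (0.49·3.11/0.081)^(1/0.51) ≈ 315.4740.
y_gold = 3.11·315.4740^0.49 ≈ 52.1498; c_gold = y_gold − 0.081·k_gold ≈ 26.5964.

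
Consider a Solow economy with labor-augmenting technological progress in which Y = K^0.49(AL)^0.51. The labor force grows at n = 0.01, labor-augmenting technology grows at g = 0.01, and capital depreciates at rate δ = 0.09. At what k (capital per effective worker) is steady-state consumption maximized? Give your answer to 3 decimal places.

The effective depreciation rate is n + g + δ = 0.01 + 0.01 + 0.09 = 0.11.
Maximizing c = f(k) − (n+g+δ)·k gives f'(k) = n+g+δ, i.e. 0.49·k^(0.49−1) = 0.11, so k_gold = (0.49/0.11)^(1/0.51) ≈ 18.7139.

k_gold ≈ 18.714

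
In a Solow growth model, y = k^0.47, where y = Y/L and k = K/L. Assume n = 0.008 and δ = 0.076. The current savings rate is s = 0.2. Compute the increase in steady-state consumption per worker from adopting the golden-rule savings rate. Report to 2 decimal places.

Break-even investment rate: n + δ = 0.008 + 0.076 = 0.084.
Current steady state (s = 0.2): k* = (0.2/0.084)^(1/0.53) ≈ 5.1387, y* = 5.1387^0.47 ≈ 2.1582, c* = (1−0.2)·2.1582 ≈ 1.7266.
Maximizing c = f(k) − (n+δ)·k gives f'(k) = n+δ, i.e. 0.47·k^(0.47−1) = 0.084, so k_gold = (0.47/0.084)^(1/0.53) ≈ 25.7619.
y_gold = 25.7619^0.47 ≈ 4.6043, c_gold = y_gold − 0.084·k_gold ≈ 2.4403.
Gain: Δc = 2.4403 − 1.7266 ≈ 0.7137.

Δc ≈ 0.71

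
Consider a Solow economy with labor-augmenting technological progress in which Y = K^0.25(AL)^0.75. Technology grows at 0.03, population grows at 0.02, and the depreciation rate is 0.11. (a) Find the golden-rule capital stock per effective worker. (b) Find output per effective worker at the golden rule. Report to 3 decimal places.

The effective depreciation rate is n + g + δ = 0.02 + 0.03 + 0.11 = 0.16.
At the golden rule the marginal product of capital equals n+g+δ: 0.25·k^(0.25−1) = 0.16. Solving, k_gold = (0.25/0.16)^(1/0.75) ≈ 1.8131.
y_gold = 1.8131^0.25 ≈ 1.1604.

(a) k_gold ≈ 1.813; (b) y_gold ≈ 1.160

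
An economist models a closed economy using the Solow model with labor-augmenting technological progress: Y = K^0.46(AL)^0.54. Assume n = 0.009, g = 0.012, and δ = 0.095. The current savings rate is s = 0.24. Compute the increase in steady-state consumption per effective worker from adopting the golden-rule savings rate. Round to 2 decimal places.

n + g + δ = 0.009 + 0.012 + 0.095 = 0.116.
Current steady state (s = 0.24): k* = (0.24/0.116)^(1/0.54) ≈ 3.8435, y* = 3.8435^0.46 ≈ 1.8577, c* = (1−0.24)·1.8577 ≈ 1.4119.
Golden rule sets MPK = n+g+δ: 0.46·k^(0.46−1) = 0.116, so k_gold = (0.46/0.116)^(1/0.54) ≈ 12.8222.
y_gold = 12.8222^0.46 ≈ 3.2334, c_gold = y_gold − 0.116·k_gold ≈ 1.7460.
Gain: Δc = 1.7460 − 1.4119 ≈ 0.3342.

Δc ≈ 0.33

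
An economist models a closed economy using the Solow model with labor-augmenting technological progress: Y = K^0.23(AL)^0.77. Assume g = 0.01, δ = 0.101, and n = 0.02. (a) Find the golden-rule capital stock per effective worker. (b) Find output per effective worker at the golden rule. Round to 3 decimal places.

n + g + δ = 0.02 + 0.01 + 0.101 = 0.131.
Maximizing c = f(k) − (n+g+δ)·k gives f'(k) = n+g+δ, i.e. 0.23·k^(0.23−1) = 0.131, so k_gold = (0.23/0.131)^(1/0.77) ≈ 2.0772.
y_gold = 2.0772^0.23 ≈ 1.1831.

(a) k_gold ≈ 2.077; (b) y_gold ≈ 1.183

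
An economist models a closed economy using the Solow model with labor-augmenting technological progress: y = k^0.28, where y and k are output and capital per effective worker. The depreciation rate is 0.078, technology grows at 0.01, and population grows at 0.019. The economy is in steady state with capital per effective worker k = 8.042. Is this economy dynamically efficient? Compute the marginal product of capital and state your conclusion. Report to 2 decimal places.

dynamically inefficient; MPK ≈ 0.06

Break-even investment rate: n + g + δ = 0.019 + 0.01 + 0.078 = 0.107.
MPK = 0.28·k^(0.28−1) = 0.28·8.042^(-0.72) ≈ 0.0624.
MPK < 0.107, so the economy is dynamically inefficient (over-saving).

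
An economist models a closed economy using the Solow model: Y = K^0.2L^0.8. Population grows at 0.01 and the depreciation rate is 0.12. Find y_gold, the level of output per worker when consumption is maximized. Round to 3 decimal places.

n + δ = 0.01 + 0.12 = 0.13.
Setting f'(k) = n+δ gives 0.2·k^(0.2−1) = 0.13, hence k_gold = (0.2/0.13)^(1/0.8) ≈ 1.7134.
Output: y_gold = k_gold^0.2 = 1.7134^0.2 ≈ 1.1137.

y_gold ≈ 1.114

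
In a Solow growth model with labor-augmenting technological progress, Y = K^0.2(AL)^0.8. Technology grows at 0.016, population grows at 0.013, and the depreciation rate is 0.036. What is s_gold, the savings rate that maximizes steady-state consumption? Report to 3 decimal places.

Capital per effective worker breaks even when investment replaces (n + g + δ)·k; here n + g + δ = 0.065.
At the golden rule MPK = n+g+δ, and in any Cobb-Douglas steady state s = (n+g+δ)·k/y = MPK·k/y = capital's share 0.2.

s_gold = 0.200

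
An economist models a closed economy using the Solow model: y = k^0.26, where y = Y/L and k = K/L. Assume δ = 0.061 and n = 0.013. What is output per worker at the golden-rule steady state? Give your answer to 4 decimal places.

The effective depreciation rate is n + δ = 0.013 + 0.061 = 0.074.
At the golden rule the marginal product of capital equals n+δ: 0.26·k^(0.26−1) = 0.074. Solving, k_gold = (0.26/0.074)^(1/0.74) ≈ 5.4637.
Output: y_gold = k_gold^0.26 = 5.4637^0.26 ≈ 1.5551.

y_gold ≈ 1.5551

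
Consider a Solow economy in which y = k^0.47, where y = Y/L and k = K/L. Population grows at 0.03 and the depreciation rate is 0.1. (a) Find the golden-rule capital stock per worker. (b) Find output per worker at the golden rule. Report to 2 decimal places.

Break-even investment rate: n + δ = 0.03 + 0.1 = 0.13.
Setting f'(k) = n+δ gives 0.47·k^(0.47−1) = 0.13, hence k_gold = (0.47/0.13)^(1/0.53) ≈ 11.3011.
y_gold = 11.3011^0.47 ≈ 3.1258.

(a) k_gold ≈ 11.30; (b) y_gold ≈ 3.13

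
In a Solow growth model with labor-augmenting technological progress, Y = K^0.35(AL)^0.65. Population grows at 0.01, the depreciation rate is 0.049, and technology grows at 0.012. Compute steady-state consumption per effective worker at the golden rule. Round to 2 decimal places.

c_gold ≈ 1.53

The effective depreciation rate is n + g + δ = 0.01 + 0.012 + 0.049 = 0.071.
Maximizing c = f(k) − (n+g+δ)·k gives f'(k) = n+g+δ, i.e. 0.35·k^(0.35−1) = 0.071, so k_gold = (0.35/0.071)^(1/0.65) ≈ 11.6375.
y_gold = 11.6375^0.35 ≈ 2.3608.
c_gold = y_gold − (n+g+δ)·k_gold = 2.3608 − 0.071·11.6375 ≈ 1.5345.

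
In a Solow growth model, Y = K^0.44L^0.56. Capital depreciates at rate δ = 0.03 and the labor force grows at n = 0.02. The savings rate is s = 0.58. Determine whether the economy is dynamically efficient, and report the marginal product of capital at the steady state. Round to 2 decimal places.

Capital per worker breaks even when investment replaces (n + δ)·k; here n + δ = 0.05.
Steady-state k*: s·k^0.44 = 0.05·k gives k* = (0.58/0.05)^(1/0.56) ≈ 79.5825.
MPK = 0.44·79.5825^(-0.56) ≈ 0.0379.
MPK < n+δ = 0.05, so the economy is dynamically inefficient (over-saving).

dynamically inefficient; MPK ≈ 0.04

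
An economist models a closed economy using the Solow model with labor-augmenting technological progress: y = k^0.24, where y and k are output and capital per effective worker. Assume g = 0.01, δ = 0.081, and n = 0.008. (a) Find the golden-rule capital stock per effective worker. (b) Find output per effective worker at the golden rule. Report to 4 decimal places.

(a) k_gold ≈ 3.2064; (b) y_gold ≈ 1.3227

Capital per effective worker breaks even when investment replaces (n + g + δ)·k; here n + g + δ = 0.099.
At the golden rule the marginal product of capital equals n+g+δ: 0.24·k^(0.24−1) = 0.099. Solving, k_gold = (0.24/0.099)^(1/0.76) ≈ 3.2064.
y_gold = 3.2064^0.24 ≈ 1.3227.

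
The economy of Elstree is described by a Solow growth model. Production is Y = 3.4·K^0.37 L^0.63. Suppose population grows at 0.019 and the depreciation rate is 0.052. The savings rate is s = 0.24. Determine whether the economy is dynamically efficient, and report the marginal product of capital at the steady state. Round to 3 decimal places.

Break-even investment rate: n + δ = 0.019 + 0.052 = 0.071.
Steady-state k*: s·A·k^0.37 = 0.071·k gives k* = (0.24·3.4/0.071)^(1/0.63) ≈ 48.2198.
MPK = 0.37·3.4·48.2198^(-0.63) ≈ 0.1095.
MPK > n+δ = 0.071, so the economy is dynamically efficient (under-saving).

dynamically efficient; MPK ≈ 0.109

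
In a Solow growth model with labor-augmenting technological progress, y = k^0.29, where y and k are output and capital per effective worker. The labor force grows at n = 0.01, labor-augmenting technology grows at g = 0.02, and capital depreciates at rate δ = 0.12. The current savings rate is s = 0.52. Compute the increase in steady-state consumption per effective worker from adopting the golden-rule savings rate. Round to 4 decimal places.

Δc ≈ 0.1318

n + g + δ = 0.01 + 0.02 + 0.12 = 0.15.
Current steady state (s = 0.52): k* = (0.52/0.15)^(1/0.71) ≈ 5.7602, y* = 5.7602^0.29 ≈ 1.6616, c* = (1−0.52)·1.6616 ≈ 0.7976.
Golden rule sets MPK = n+g+δ: 0.29·k^(0.29−1) = 0.15, so k_gold = (0.29/0.15)^(1/0.71) ≈ 2.5307.
y_gold = 2.5307^0.29 ≈ 1.3090, c_gold = y_gold − 0.15·k_gold ≈ 0.9294.
Gain: Δc = 0.9294 − 0.7976 ≈ 0.1318.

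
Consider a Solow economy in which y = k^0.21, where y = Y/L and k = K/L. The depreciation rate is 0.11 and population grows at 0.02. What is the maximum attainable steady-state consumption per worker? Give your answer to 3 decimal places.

c_gold ≈ 0.897

Break-even investment rate: n + δ = 0.02 + 0.11 = 0.13.
Setting f'(k) = n+δ gives 0.21·k^(0.21−1) = 0.13, hence k_gold = (0.21/0.13)^(1/0.79) ≈ 1.8350.
y_gold = 1.8350^0.21 ≈ 1.1360.
c_gold = y_gold − (n+δ)·k_gold = 1.1360 − 0.13·1.8350 ≈ 0.8974.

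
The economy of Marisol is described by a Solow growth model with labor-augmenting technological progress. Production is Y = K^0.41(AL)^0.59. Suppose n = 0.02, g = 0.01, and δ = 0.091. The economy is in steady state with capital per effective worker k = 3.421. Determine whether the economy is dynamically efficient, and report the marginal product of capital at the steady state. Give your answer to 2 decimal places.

Capital per effective worker breaks even when investment replaces (n + g + δ)·k; here n + g + δ = 0.121.
MPK = 0.41·k^(0.41−1) = 0.41·3.421^(-0.59) ≈ 0.1984.
MPK > 0.121, so the economy is dynamically efficient (under-saving).

dynamically efficient; MPK ≈ 0.20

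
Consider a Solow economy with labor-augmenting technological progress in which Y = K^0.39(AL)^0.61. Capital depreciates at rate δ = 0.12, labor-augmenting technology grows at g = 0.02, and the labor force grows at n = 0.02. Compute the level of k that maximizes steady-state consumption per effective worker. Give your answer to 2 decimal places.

k_gold ≈ 4.31

The effective depreciation rate is n + g + δ = 0.02 + 0.02 + 0.12 = 0.16.
At the golden rule the marginal product of capital equals n+g+δ: 0.39·k^(0.39−1) = 0.16. Solving, k_gold = (0.39/0.16)^(1/0.61) ≈ 4.3086.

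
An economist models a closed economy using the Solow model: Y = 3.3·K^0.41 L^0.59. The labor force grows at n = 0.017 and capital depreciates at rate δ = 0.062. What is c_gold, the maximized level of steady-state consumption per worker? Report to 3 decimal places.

Capital per worker breaks even when investment replaces (n + δ)·k; here n + δ = 0.079.
Maximizing c = f(k) − (n+δ)·k gives f'(k) = n+δ, i.e. 0.41·3.3·k^(0.41−1) = 0.079, so k_gold = (0.41·3.3/0.079)^(1/0.59) ≈ 123.3012.
y_gold = 3.3·123.3012^0.41 ≈ 23.7580.
c_gold = y_gold − (n+δ)·k_gold = 23.7580 − 0.079·123.3012 ≈ 14.0172.

c_gold ≈ 14.017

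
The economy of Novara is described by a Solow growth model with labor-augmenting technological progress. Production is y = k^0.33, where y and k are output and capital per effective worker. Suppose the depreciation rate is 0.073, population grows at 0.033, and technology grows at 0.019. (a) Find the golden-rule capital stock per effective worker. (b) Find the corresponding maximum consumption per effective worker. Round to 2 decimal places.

(a) k_gold ≈ 4.26; (b) c_gold ≈ 1.08

The effective depreciation rate is n + g + δ = 0.033 + 0.019 + 0.073 = 0.125.
Maximizing c = f(k) − (n+g+δ)·k gives f'(k) = n+g+δ, i.e. 0.33·k^(0.33−1) = 0.125, so k_gold = (0.33/0.125)^(1/0.67) ≈ 4.2585.
y_gold = 4.2585^0.33 ≈ 1.6131; c_gold = y_gold − 0.125·k_gold ≈ 1.0808.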